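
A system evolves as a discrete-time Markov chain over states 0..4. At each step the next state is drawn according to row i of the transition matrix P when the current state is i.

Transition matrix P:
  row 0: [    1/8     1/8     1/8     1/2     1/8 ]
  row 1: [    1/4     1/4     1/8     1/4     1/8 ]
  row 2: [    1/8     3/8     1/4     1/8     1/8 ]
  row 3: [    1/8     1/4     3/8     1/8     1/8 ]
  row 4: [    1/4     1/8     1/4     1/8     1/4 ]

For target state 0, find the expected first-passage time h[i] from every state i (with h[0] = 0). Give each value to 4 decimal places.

First-step conditioning: h[0] = 0; for i ≠ 0, h[i] = 1 + Σ_k P[i][k]·h[k].
  h[1] = 1 + 1/4·h[1] + 1/8·h[2] + 1/4·h[3] + 1/8·h[4]
  h[2] = 1 + 3/8·h[1] + 1/4·h[2] + 1/8·h[3] + 1/8·h[4]
  h[3] = 1 + 1/4·h[1] + 3/8·h[2] + 1/8·h[3] + 1/8·h[4]
  h[4] = 1 + 1/8·h[1] + 1/4·h[2] + 1/8·h[3] + 1/4·h[4]
Solving the 4×4 linear system over states ≠ 0 gives exactly h = [0, 3640/729, 4088/729, 4144/729, 3632/729] (h[0] = 0 is the target).

h = [0.0000, 4.9931, 5.6077, 5.6845, 4.9822]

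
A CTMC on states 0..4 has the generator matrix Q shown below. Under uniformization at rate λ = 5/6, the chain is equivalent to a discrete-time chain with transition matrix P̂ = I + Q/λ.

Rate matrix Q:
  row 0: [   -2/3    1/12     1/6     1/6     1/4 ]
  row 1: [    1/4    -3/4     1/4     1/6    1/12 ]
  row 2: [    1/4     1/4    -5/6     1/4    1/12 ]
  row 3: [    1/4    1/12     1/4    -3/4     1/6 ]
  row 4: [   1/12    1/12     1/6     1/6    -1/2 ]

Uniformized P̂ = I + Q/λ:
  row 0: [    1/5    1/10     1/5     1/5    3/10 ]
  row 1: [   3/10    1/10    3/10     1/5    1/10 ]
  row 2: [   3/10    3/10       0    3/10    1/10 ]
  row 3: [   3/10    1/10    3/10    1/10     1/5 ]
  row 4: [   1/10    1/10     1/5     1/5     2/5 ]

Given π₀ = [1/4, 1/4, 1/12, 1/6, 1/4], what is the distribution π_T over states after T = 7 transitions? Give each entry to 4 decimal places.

t=0: π = [0.2500, 0.2500, 0.0833, 0.1667, 0.2500]
t=1: π = [0.2250, 0.1167, 0.2250, 0.1917, 0.2417]
t=2: π = [0.2292, 0.1450, 0.1858, 0.2033, 0.2367]
t=3: π = [0.2298, 0.1372, 0.1977, 0.1983, 0.2372]
t=4: π = [0.2296, 0.1395, 0.1940, 0.1999, 0.2369]
t=5: π = [0.2297, 0.1388, 0.1951, 0.1994, 0.2370]
t=6: π = [0.2296, 0.1390, 0.1948, 0.1996, 0.2370]
t=7: π = [0.2296, 0.1390, 0.1949, 0.1995, 0.2370]

π = [0.2296, 0.1390, 0.1949, 0.1995, 0.2370]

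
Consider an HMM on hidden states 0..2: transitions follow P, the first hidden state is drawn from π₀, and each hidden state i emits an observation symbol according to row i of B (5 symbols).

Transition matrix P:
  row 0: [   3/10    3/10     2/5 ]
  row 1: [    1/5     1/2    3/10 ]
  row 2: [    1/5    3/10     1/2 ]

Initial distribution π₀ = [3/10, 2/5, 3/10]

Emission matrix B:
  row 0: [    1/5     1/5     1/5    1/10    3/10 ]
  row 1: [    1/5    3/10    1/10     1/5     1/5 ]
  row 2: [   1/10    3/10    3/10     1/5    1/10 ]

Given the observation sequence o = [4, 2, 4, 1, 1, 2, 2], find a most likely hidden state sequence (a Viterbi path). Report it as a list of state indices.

path = [0, 2, 2, 2, 2, 2, 2]

t=0: δ = [9.000e-02, 8.000e-02, 3.000e-02]  (obs o_0=4)
t=1: δ = [5.400e-03, 4.000e-03, 1.080e-02]  ψ = [0, 1, 0]  (obs o_1=2)
t=2: δ = [6.480e-04, 6.480e-04, 5.400e-04]  ψ = [2, 2, 2]  (obs o_2=4)
t=3: δ = [3.888e-05, 9.720e-05, 8.100e-05]  ψ = [0, 1, 2]  (obs o_3=1)
t=4: δ = [3.888e-06, 1.458e-05, 1.215e-05]  ψ = [1, 1, 2]  (obs o_4=1)
t=5: δ = [5.832e-07, 7.290e-07, 1.822e-06]  ψ = [1, 1, 2]  (obs o_5=2)
t=6: δ = [7.290e-08, 5.467e-08, 2.734e-07]  ψ = [2, 2, 2]  (obs o_6=2)
backtrack: best end state = 2; path = [0, 2, 2, 2, 2, 2, 2]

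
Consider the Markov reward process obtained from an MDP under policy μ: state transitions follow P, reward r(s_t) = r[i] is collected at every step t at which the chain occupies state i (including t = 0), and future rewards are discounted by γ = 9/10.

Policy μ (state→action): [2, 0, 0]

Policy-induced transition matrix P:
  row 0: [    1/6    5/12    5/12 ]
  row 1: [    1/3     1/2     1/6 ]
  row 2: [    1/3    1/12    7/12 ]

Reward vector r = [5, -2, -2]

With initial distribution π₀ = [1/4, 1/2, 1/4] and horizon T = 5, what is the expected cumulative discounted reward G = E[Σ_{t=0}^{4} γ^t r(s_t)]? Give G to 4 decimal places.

G = -0.2174

t=0: π = [0.2500, 0.5000, 0.2500], E[r] = -0.2500, γ^t·E[r] = -0.250000, running G = -0.250000
t=1: π = [0.2917, 0.3750, 0.3333], E[r] = 0.0417, γ^t·E[r] = 0.037500, running G = -0.212500
t=2: π = [0.2847, 0.3368, 0.3785], E[r] = -0.0069, γ^t·E[r] = -0.005625, running G = -0.218125
t=3: π = [0.2859, 0.3186, 0.3955], E[r] = 0.0012, γ^t·E[r] = 0.000844, running G = -0.217281
t=4: π = [0.2857, 0.3114, 0.4029], E[r] = -0.0002, γ^t·E[r] = -0.000127, running G = -0.217408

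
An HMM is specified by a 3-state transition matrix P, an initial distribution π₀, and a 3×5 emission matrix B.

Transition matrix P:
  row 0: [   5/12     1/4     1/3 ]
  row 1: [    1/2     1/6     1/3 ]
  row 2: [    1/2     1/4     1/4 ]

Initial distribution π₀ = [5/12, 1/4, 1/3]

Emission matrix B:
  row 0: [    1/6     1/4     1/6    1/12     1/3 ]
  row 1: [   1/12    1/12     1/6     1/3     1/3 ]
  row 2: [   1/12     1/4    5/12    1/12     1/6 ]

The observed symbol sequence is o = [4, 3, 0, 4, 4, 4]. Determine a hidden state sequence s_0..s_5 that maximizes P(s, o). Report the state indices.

t=0: δ = [1.389e-01, 8.333e-02, 5.556e-02]  (obs o_0=4)
t=1: δ = [4.823e-03, 1.157e-02, 3.858e-03]  ψ = [0, 0, 0]  (obs o_1=3)
t=2: δ = [9.645e-04, 1.608e-04, 3.215e-04]  ψ = [1, 1, 1]  (obs o_2=0)
t=3: δ = [1.340e-04, 8.038e-05, 5.358e-05]  ψ = [0, 0, 0]  (obs o_3=4)
t=4: δ = [1.861e-05, 1.116e-05, 7.442e-06]  ψ = [0, 0, 0]  (obs o_4=4)
t=5: δ = [2.584e-06, 1.550e-06, 1.034e-06]  ψ = [0, 0, 0]  (obs o_5=4)
backtrack: best end state = 0; path = [0, 1, 0, 0, 0, 0]

path = [0, 1, 0, 0, 0, 0]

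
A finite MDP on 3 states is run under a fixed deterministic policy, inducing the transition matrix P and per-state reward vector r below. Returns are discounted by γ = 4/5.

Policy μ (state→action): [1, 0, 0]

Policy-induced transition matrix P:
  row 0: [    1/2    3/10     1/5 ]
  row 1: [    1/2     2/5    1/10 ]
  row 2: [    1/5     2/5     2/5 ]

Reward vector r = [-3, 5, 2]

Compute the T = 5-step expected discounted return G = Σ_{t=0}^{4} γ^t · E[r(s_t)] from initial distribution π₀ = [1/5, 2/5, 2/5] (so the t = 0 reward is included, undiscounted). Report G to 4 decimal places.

G = 4.6108

t=0: π = [0.2000, 0.4000, 0.4000], E[r] = 2.2000, γ^t·E[r] = 2.200000, running G = 2.200000
t=1: π = [0.3800, 0.3800, 0.2400], E[r] = 1.2400, γ^t·E[r] = 0.992000, running G = 3.192000
t=2: π = [0.4280, 0.3620, 0.2100], E[r] = 0.9460, γ^t·E[r] = 0.605440, running G = 3.797440
t=3: π = [0.4370, 0.3572, 0.2058], E[r] = 0.8866, γ^t·E[r] = 0.453939, running G = 4.251379
t=4: π = [0.4383, 0.3563, 0.2054], E[r] = 0.8776, γ^t·E[r] = 0.359465, running G = 4.610844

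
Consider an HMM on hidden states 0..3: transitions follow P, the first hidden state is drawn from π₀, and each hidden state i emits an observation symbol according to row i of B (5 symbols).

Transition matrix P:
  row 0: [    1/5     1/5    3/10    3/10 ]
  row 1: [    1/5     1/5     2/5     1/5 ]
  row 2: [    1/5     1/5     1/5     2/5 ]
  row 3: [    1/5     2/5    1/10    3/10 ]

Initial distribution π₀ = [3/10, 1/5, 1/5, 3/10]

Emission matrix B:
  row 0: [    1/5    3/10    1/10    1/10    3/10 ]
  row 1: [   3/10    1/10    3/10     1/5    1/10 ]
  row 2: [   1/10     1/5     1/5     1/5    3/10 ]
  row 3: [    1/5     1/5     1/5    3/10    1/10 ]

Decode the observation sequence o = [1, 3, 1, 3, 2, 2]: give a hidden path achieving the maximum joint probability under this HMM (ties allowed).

path = [3, 1, 2, 3, 1, 2]

t=0: δ = [9.000e-02, 2.000e-02, 4.000e-02, 6.000e-02]  (obs o_0=1)
t=1: δ = [1.800e-03, 4.800e-03, 5.400e-03, 8.100e-03]  ψ = [0, 3, 0, 0]  (obs o_1=3)
t=2: δ = [4.860e-04, 3.240e-04, 3.840e-04, 4.860e-04]  ψ = [3, 3, 1, 3]  (obs o_2=1)
t=3: δ = [9.720e-06, 3.888e-05, 2.916e-05, 4.608e-05]  ψ = [0, 3, 0, 2]  (obs o_3=3)
t=4: δ = [9.216e-07, 5.530e-06, 3.110e-06, 2.765e-06]  ψ = [3, 3, 1, 3]  (obs o_4=2)
t=5: δ = [1.106e-07, 3.318e-07, 4.424e-07, 2.488e-07]  ψ = [1, 1, 1, 2]  (obs o_5=2)
backtrack: best end state = 2; path = [3, 1, 2, 3, 1, 2]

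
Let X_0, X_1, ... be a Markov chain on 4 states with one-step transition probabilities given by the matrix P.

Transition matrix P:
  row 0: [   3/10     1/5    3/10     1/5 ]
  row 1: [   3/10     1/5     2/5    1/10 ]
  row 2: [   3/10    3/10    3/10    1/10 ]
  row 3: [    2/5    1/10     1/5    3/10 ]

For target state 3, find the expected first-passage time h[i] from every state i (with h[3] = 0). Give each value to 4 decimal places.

h = [6.9231, 7.6923, 7.6923, 0.0000]

First-step conditioning: h[3] = 0; for i ≠ 3, h[i] = 1 + Σ_k P[i][k]·h[k].
  h[0] = 1 + 3/10·h[0] + 1/5·h[1] + 3/10·h[2]
  h[1] = 1 + 3/10·h[0] + 1/5·h[1] + 2/5·h[2]
  h[2] = 1 + 3/10·h[0] + 3/10·h[1] + 3/10·h[2]
Solving the 3×3 linear system over states ≠ 3 gives exactly h = [90/13, 100/13, 100/13, 0] (h[3] = 0 is the target).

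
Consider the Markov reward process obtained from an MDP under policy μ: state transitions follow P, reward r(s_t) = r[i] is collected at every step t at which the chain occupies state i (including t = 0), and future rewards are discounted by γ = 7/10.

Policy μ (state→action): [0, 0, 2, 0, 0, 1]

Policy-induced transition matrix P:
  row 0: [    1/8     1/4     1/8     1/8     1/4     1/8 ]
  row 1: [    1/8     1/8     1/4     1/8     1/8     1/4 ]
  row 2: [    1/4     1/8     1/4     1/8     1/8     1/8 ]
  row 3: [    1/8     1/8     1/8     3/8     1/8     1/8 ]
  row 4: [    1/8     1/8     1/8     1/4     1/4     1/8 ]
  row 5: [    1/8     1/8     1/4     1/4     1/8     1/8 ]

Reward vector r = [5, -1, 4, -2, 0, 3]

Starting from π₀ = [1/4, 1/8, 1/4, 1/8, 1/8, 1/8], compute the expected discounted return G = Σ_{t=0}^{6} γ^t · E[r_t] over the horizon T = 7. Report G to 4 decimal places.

t=0: π = [0.2500, 0.1250, 0.2500, 0.1250, 0.1250, 0.1250], E[r] = 2.2500, γ^t·E[r] = 2.250000, running G = 2.250000
t=1: π = [0.1563, 0.1563, 0.1875, 0.1875, 0.1719, 0.1406], E[r] = 1.4219, γ^t·E[r] = 0.995313, running G = 3.245313
t=2: π = [0.1484, 0.1445, 0.1855, 0.2109, 0.1660, 0.1445], E[r] = 1.3516, γ^t·E[r] = 0.662266, running G = 3.907578
t=3: π = [0.1482, 0.1436, 0.1843, 0.2166, 0.1643, 0.1431], E[r] = 1.3308, γ^t·E[r] = 0.456468, running G = 4.364046
t=4: π = [0.1480, 0.1435, 0.1839, 0.2176, 0.1641, 0.1429], E[r] = 1.3259, γ^t·E[r] = 0.318341, running G = 4.682387
t=5: π = [0.1480, 0.1435, 0.1838, 0.2178, 0.1640, 0.1429], E[r] = 1.3249, γ^t·E[r] = 0.222671, running G = 4.905058
t=6: π = [0.1480, 0.1435, 0.1838, 0.2178, 0.1640, 0.1429], E[r] = 1.3247, γ^t·E[r] = 0.155848, running G = 5.060906

G = 5.0609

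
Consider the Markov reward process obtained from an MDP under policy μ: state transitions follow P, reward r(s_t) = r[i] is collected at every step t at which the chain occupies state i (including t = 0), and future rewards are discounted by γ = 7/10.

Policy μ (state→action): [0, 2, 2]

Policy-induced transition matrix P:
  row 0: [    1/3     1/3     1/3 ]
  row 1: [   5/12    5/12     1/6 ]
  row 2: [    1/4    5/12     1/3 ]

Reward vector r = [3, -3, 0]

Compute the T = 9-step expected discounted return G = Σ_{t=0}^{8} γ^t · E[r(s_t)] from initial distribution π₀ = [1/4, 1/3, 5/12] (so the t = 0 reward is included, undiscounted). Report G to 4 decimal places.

G = -0.5992

t=0: π = [0.2500, 0.3333, 0.4167], E[r] = -0.2500, γ^t·E[r] = -0.250000, running G = -0.250000
t=1: π = [0.3264, 0.3958, 0.2778], E[r] = -0.2083, γ^t·E[r] = -0.145833, running G = -0.395833
t=2: π = [0.3432, 0.3895, 0.2674], E[r] = -0.1389, γ^t·E[r] = -0.068056, running G = -0.463889
t=3: π = [0.3435, 0.3881, 0.2684], E[r] = -0.1337, γ^t·E[r] = -0.045852, running G = -0.509741
t=4: π = [0.3433, 0.3880, 0.2687], E[r] = -0.1342, γ^t·E[r] = -0.032224, running G = -0.541965
t=5: π = [0.3433, 0.3881, 0.2687], E[r] = -0.1343, γ^t·E[r] = -0.022576, running G = -0.564542
t=6: π = [0.3433, 0.3881, 0.2687], E[r] = -0.1343, γ^t·E[r] = -0.015804, running G = -0.580346
t=7: π = [0.3433, 0.3881, 0.2687], E[r] = -0.1343, γ^t·E[r] = -0.011063, running G = -0.591408
t=8: π = [0.3433, 0.3881, 0.2687], E[r] = -0.1343, γ^t·E[r] = -0.007744, running G = -0.599152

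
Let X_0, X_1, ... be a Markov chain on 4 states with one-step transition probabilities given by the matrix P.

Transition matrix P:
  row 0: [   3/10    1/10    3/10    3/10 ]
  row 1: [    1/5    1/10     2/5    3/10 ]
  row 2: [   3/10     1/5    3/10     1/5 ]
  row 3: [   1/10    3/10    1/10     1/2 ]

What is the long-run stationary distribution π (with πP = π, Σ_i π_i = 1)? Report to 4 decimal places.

π = [0.2119, 0.1938, 0.2506, 0.3437]

Balance equations π_j = Σ_i π_i·P[i][j]:
  π_0 = 3/10·π_0 + 1/5·π_1 + 3/10·π_2 + 1/10·π_3
  π_1 = 1/10·π_0 + 1/10·π_1 + 1/5·π_2 + 3/10·π_3
  π_2 = 3/10·π_0 + 2/5·π_1 + 3/10·π_2 + 1/10·π_3
  normalize: π_0 + π_1 + π_2 + π_3 = 1
Solving the linear system gives exactly π = [82/387, 25/129, 97/387, 133/387].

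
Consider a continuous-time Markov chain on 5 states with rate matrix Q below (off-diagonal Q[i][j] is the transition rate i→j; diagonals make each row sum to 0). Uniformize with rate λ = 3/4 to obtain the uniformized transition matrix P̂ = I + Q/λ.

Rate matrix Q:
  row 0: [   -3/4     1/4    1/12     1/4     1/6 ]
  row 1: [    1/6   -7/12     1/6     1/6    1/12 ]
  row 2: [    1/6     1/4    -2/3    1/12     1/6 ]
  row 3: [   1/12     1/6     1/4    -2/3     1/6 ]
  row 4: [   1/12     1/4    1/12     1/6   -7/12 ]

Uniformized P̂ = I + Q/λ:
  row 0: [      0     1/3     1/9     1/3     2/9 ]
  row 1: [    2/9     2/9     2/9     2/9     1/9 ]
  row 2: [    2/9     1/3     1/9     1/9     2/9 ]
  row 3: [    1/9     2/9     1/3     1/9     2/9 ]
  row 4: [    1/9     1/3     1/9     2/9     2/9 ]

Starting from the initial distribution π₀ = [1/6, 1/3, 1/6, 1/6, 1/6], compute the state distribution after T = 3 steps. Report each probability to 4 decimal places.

π = [0.1468, 0.2805, 0.1856, 0.1959, 0.1911]

t=0: π = [0.1667, 0.3333, 0.1667, 0.1667, 0.1667]
t=1: π = [0.1481, 0.2778, 0.1852, 0.2037, 0.1852]
t=2: π = [0.1461, 0.2798, 0.1872, 0.1955, 0.1914]
t=3: π = [0.1468, 0.2805, 0.1856, 0.1959, 0.1911]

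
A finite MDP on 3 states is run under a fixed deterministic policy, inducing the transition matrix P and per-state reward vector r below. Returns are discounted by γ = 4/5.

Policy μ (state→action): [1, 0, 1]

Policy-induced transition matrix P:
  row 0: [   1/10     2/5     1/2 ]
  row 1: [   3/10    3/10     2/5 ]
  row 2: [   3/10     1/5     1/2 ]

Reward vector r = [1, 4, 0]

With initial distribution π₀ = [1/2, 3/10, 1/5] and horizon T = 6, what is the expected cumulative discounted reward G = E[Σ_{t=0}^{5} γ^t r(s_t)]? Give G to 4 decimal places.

G = 5.4836

t=0: π = [0.5000, 0.3000, 0.2000], E[r] = 1.7000, γ^t·E[r] = 1.700000, running G = 1.700000
t=1: π = [0.2000, 0.3300, 0.4700], E[r] = 1.5200, γ^t·E[r] = 1.216000, running G = 2.916000
t=2: π = [0.2600, 0.2730, 0.4670], E[r] = 1.3520, γ^t·E[r] = 0.865280, running G = 3.781280
t=3: π = [0.2480, 0.2793, 0.4727], E[r] = 1.3652, γ^t·E[r] = 0.698982, running G = 4.480262
t=4: π = [0.2504, 0.2775, 0.4721], E[r] = 1.3605, γ^t·E[r] = 0.557269, running G = 5.037531
t=5: π = [0.2499, 0.2778, 0.4722], E[r] = 1.3613, γ^t·E[r] = 0.446055, running G = 5.483586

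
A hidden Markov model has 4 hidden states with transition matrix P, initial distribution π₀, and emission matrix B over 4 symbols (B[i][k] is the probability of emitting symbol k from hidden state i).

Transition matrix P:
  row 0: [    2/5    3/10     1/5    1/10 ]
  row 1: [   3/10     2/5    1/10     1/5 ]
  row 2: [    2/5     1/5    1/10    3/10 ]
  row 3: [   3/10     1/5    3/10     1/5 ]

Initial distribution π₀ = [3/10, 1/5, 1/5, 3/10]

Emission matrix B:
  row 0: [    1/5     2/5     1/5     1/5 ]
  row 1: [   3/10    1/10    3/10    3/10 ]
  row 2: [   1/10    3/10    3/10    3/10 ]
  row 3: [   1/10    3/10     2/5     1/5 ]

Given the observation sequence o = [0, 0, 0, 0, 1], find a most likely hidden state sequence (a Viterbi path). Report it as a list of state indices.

path = [1, 1, 1, 1, 0]

t=0: δ = [6.000e-02, 6.000e-02, 2.000e-02, 3.000e-02]  (obs o_0=0)
t=1: δ = [4.800e-03, 7.200e-03, 1.200e-03, 1.200e-03]  ψ = [0, 1, 0, 1]  (obs o_1=0)
t=2: δ = [4.320e-04, 8.640e-04, 9.600e-05, 1.440e-04]  ψ = [1, 1, 0, 1]  (obs o_2=0)
t=3: δ = [5.184e-05, 1.037e-04, 8.640e-06, 1.728e-05]  ψ = [1, 1, 0, 1]  (obs o_3=0)
t=4: δ = [1.244e-05, 4.147e-06, 3.110e-06, 6.221e-06]  ψ = [1, 1, 0, 1]  (obs o_4=1)
backtrack: best end state = 0; path = [1, 1, 1, 1, 0]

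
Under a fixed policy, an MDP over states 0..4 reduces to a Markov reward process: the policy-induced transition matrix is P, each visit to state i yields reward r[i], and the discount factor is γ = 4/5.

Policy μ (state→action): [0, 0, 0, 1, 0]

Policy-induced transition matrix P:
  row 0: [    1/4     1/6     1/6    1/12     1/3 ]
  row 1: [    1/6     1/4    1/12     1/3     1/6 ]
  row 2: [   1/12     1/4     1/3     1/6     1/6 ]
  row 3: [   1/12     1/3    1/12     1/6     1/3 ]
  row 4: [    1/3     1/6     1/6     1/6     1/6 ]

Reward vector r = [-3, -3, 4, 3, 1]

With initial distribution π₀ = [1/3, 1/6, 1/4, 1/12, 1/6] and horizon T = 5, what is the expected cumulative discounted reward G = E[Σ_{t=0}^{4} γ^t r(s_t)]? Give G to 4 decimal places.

G = 0.3964

t=0: π = [0.3333, 0.1667, 0.2500, 0.0833, 0.1667], E[r] = -0.0833, γ^t·E[r] = -0.083333, running G = -0.083333
t=1: π = [0.1944, 0.2153, 0.1875, 0.1667, 0.2361], E[r] = 0.2569, γ^t·E[r] = 0.205556, running G = 0.122222
t=2: π = [0.1927, 0.2280, 0.1661, 0.1863, 0.2269], E[r] = 0.1881, γ^t·E[r] = 0.120370, running G = 0.242593
t=3: π = [0.1912, 0.2306, 0.1598, 0.1886, 0.2298], E[r] = 0.1698, γ^t·E[r] = 0.086914, running G = 0.329506
t=4: π = [0.1919, 0.2306, 0.1584, 0.1892, 0.2300], E[r] = 0.1634, γ^t·E[r] = 0.066943, running G = 0.396449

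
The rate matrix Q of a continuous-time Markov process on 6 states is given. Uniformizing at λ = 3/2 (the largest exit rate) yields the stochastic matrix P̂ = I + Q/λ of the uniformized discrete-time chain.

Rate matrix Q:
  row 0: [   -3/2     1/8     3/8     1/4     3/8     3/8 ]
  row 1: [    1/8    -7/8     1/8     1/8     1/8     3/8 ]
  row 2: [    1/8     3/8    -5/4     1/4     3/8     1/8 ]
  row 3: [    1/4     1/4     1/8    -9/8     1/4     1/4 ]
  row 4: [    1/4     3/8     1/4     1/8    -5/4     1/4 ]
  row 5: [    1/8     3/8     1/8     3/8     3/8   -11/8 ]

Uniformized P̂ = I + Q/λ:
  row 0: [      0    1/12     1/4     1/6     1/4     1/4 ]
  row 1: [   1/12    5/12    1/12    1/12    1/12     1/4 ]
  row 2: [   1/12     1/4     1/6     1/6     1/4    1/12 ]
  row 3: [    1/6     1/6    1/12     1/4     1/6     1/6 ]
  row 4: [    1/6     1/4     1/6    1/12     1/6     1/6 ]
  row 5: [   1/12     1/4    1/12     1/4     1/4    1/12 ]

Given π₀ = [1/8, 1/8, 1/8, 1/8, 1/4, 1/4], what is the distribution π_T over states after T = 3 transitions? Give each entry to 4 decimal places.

t=0: π = [0.1250, 0.1250, 0.1250, 0.1250, 0.2500, 0.2500]
t=1: π = [0.1042, 0.2396, 0.1354, 0.1667, 0.1979, 0.1563]
t=2: π = [0.1050, 0.2587, 0.1285, 0.1571, 0.1797, 0.1710]
t=3: π = [0.1026, 0.2625, 0.1265, 0.1575, 0.1788, 0.1720]

π = [0.1026, 0.2625, 0.1265, 0.1575, 0.1788, 0.1720]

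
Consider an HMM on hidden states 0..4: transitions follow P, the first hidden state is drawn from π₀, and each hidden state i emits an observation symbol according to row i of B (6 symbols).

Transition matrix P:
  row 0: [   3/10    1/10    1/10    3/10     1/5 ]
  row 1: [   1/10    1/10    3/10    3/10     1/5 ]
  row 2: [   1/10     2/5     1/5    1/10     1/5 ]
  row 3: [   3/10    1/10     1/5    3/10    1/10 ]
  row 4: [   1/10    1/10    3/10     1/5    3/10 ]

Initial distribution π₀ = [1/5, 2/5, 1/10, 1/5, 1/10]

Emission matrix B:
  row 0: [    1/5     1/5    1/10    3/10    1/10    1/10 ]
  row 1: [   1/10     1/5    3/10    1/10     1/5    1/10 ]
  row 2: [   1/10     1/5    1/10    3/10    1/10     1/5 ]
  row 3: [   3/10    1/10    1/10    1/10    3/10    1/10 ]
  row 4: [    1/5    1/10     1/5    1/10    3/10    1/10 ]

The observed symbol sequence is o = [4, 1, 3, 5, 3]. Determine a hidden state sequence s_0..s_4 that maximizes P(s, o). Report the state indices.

t=0: δ = [2.000e-02, 8.000e-02, 1.000e-02, 6.000e-02, 3.000e-02]  (obs o_0=4)
t=1: δ = [3.600e-03, 1.600e-03, 4.800e-03, 2.400e-03, 1.600e-03]  ψ = [3, 1, 1, 1, 1]  (obs o_1=1)
t=2: δ = [3.240e-04, 1.920e-04, 2.880e-04, 1.080e-04, 9.600e-05]  ψ = [0, 2, 2, 0, 2]  (obs o_2=3)
t=3: δ = [9.720e-06, 1.152e-05, 1.152e-05, 9.720e-06, 6.480e-06]  ψ = [0, 2, 1, 0, 0]  (obs o_3=5)
t=4: δ = [8.748e-07, 4.608e-07, 1.037e-06, 3.456e-07, 2.304e-07]  ψ = [0, 2, 1, 1, 1]  (obs o_4=3)
backtrack: best end state = 2; path = [1, 2, 2, 1, 2]

path = [1, 2, 2, 1, 2]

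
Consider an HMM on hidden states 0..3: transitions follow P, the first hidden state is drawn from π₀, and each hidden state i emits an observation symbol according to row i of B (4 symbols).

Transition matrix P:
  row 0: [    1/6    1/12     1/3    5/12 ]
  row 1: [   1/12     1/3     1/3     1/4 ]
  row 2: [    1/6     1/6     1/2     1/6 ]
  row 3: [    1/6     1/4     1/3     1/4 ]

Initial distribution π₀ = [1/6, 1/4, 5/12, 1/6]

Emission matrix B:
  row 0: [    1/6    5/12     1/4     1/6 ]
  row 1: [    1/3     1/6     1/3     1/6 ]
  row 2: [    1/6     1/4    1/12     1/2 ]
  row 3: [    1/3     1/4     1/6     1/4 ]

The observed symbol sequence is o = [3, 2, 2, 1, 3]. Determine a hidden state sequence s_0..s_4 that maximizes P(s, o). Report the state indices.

t=0: δ = [2.778e-02, 4.167e-02, 2.083e-01, 4.167e-02]  (obs o_0=3)
t=1: δ = [8.681e-03, 1.157e-02, 8.681e-03, 5.787e-03]  ψ = [2, 2, 2, 2]  (obs o_1=2)
t=2: δ = [3.617e-04, 1.286e-03, 3.617e-04, 6.028e-04]  ψ = [0, 1, 2, 0]  (obs o_2=2)
t=3: δ = [4.465e-05, 7.144e-05, 1.072e-04, 8.038e-05]  ψ = [1, 1, 1, 1]  (obs o_3=1)
t=4: δ = [2.977e-06, 3.969e-06, 2.679e-05, 5.023e-06]  ψ = [2, 1, 2, 3]  (obs o_4=3)
backtrack: best end state = 2; path = [2, 1, 1, 2, 2]

path = [2, 1, 1, 2, 2]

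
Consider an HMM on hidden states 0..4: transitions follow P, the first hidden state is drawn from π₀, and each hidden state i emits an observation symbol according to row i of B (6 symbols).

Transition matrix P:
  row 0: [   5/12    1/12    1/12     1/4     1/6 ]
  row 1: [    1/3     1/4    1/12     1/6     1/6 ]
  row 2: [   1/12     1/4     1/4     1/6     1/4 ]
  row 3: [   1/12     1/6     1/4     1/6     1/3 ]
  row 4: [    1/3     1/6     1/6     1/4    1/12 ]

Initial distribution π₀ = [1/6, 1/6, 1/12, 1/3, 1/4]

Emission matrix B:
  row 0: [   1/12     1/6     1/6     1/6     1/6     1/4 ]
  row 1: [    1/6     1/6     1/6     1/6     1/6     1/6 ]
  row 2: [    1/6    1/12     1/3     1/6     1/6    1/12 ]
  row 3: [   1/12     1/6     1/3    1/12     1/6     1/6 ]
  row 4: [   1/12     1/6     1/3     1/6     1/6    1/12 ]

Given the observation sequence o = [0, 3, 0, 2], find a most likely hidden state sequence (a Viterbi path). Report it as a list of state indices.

path = [1, 0, 0, 3]

t=0: δ = [1.389e-02, 2.778e-02, 1.389e-02, 2.778e-02, 2.083e-02]  (obs o_0=0)
t=1: δ = [1.543e-03, 1.157e-03, 1.157e-03, 4.340e-04, 1.543e-03]  ψ = [1, 1, 3, 4, 3]  (obs o_1=3)
t=2: δ = [5.358e-05, 4.823e-05, 4.823e-05, 3.215e-05, 2.411e-05]  ψ = [0, 1, 2, 0, 2]  (obs o_2=0)
t=3: δ = [3.721e-06, 2.009e-06, 4.019e-06, 4.465e-06, 4.019e-06]  ψ = [0, 1, 2, 0, 2]  (obs o_3=2)
backtrack: best end state = 3; path = [1, 0, 0, 3]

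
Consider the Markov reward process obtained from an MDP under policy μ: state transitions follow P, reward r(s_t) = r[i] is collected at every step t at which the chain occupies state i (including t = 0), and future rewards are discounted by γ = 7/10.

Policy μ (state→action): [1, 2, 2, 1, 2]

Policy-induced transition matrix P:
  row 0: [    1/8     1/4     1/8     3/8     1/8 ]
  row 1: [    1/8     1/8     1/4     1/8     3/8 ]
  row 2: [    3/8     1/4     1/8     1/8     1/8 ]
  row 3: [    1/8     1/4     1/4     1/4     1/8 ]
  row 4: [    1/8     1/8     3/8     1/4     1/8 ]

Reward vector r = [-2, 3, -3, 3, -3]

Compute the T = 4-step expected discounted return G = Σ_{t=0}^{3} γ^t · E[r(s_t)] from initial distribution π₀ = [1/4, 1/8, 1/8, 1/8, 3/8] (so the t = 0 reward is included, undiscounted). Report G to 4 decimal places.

G = -1.6381

t=0: π = [0.2500, 0.1250, 0.1250, 0.1250, 0.3750], E[r] = -1.2500, γ^t·E[r] = -1.250000, running G = -1.250000
t=1: π = [0.1563, 0.1875, 0.2500, 0.2500, 0.1563], E[r] = -0.2188, γ^t·E[r] = -0.153125, running G = -1.403125
t=2: π = [0.1875, 0.2070, 0.2188, 0.2148, 0.1719], E[r] = -0.2813, γ^t·E[r] = -0.137813, running G = -1.540938
t=3: π = [0.1797, 0.2026, 0.2207, 0.2202, 0.1768], E[r] = -0.2832, γ^t·E[r] = -0.097139, running G = -1.638076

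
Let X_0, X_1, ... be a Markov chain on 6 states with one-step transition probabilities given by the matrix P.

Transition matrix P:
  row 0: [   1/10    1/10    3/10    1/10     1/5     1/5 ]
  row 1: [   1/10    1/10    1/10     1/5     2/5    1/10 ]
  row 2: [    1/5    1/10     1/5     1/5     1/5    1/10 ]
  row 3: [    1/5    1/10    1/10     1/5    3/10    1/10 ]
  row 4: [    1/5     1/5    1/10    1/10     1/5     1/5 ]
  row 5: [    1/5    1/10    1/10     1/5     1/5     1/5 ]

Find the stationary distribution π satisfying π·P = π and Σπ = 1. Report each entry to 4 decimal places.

Balance equations π_j = Σ_i π_i·P[i][j]:
  π_0 = 1/10·π_0 + 1/10·π_1 + 1/5·π_2 + 1/5·π_3 + 1/5·π_4 + 1/5·π_5
  π_1 = 1/10·π_0 + 1/10·π_1 + 1/10·π_2 + 1/10·π_3 + 1/5·π_4 + 1/10·π_5
  π_2 = 3/10·π_0 + 1/10·π_1 + 1/5·π_2 + 1/10·π_3 + 1/10·π_4 + 1/10·π_5
  π_3 = 1/10·π_0 + 1/5·π_1 + 1/5·π_2 + 1/5·π_3 + 1/10·π_4 + 1/5·π_5
  π_4 = 1/5·π_0 + 2/5·π_1 + 1/5·π_2 + 3/10·π_3 + 1/5·π_4 + 1/5·π_5
  normalize: π_0 + π_1 + π_2 + π_3 + π_4 + π_5 = 1
Solving the linear system gives exactly π = [1857/10889, 1351/10889, 14603/98001, 1730/10889, 2621/10889, 15367/98001].

π = [0.1705, 0.1241, 0.1490, 0.1589, 0.2407, 0.1568]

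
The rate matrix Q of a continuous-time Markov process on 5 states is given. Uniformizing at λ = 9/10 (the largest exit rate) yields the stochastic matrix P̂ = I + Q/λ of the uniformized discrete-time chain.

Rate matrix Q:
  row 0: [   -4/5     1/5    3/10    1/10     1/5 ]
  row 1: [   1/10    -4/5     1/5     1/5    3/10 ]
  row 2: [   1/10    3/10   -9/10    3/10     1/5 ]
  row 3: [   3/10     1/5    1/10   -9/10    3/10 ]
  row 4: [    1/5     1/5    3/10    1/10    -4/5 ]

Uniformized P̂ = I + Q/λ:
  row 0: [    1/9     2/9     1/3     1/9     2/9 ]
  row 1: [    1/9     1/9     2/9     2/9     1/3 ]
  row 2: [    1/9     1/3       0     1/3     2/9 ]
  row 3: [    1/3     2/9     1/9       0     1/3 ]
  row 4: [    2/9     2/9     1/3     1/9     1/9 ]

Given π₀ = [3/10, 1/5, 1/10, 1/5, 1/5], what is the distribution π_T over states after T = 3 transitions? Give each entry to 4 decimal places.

t=0: π = [0.3000, 0.2000, 0.1000, 0.2000, 0.2000]
t=1: π = [0.1778, 0.2111, 0.2333, 0.1333, 0.2444]
t=2: π = [0.1679, 0.2247, 0.2025, 0.1716, 0.2333]
t=3: π = [0.1752, 0.2198, 0.2027, 0.1620, 0.2403]

π = [0.1752, 0.2198, 0.2027, 0.1620, 0.2403]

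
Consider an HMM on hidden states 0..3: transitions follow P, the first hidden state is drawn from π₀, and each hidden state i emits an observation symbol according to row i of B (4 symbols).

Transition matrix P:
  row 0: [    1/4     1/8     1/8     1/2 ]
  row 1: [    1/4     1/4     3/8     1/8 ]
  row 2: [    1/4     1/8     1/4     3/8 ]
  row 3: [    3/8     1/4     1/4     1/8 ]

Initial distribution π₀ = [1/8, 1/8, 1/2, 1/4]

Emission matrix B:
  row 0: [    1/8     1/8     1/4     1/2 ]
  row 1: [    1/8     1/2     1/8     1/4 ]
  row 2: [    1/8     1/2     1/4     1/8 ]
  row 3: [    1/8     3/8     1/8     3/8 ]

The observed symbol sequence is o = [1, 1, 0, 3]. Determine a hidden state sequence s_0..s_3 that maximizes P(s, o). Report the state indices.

t=0: δ = [1.562e-02, 6.250e-02, 2.500e-01, 9.375e-02]  (obs o_0=1)
t=1: δ = [7.812e-03, 1.562e-02, 3.125e-02, 3.516e-02]  ψ = [2, 2, 2, 2]  (obs o_1=1)
t=2: δ = [1.648e-03, 1.099e-03, 1.099e-03, 1.465e-03]  ψ = [3, 3, 3, 2]  (obs o_2=0)
t=3: δ = [2.747e-04, 9.155e-05, 5.150e-05, 3.090e-04]  ψ = [3, 3, 1, 0]  (obs o_3=3)
backtrack: best end state = 3; path = [2, 3, 0, 3]

path = [2, 3, 0, 3]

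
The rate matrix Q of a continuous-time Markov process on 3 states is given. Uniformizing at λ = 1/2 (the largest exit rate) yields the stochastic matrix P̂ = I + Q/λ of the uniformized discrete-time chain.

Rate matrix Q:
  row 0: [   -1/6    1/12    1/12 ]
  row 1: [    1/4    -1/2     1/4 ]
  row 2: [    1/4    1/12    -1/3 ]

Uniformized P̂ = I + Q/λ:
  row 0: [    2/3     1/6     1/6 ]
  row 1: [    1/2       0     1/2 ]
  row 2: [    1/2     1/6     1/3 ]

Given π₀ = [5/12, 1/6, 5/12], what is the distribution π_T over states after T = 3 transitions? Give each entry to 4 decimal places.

π = [0.5992, 0.1427, 0.2581]

t=0: π = [0.4167, 0.1667, 0.4167]
t=1: π = [0.5694, 0.1389, 0.2917]
t=2: π = [0.5949, 0.1435, 0.2616]
t=3: π = [0.5992, 0.1427, 0.2581]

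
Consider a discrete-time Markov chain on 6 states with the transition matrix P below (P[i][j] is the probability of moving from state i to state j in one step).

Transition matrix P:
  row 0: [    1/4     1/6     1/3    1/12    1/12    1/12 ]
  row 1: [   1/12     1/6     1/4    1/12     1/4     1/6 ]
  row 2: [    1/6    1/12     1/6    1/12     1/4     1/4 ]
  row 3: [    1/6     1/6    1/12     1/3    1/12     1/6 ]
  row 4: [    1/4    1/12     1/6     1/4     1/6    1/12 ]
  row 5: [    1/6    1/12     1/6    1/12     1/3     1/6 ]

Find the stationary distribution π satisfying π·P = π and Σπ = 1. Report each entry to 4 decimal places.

π = [0.1880, 0.1219, 0.1954, 0.1533, 0.1899, 0.1515]

Balance equations π_j = Σ_i π_i·P[i][j]:
  π_0 = 1/4·π_0 + 1/12·π_1 + 1/6·π_2 + 1/6·π_3 + 1/4·π_4 + 1/6·π_5
  π_1 = 1/6·π_0 + 1/6·π_1 + 1/12·π_2 + 1/6·π_3 + 1/12·π_4 + 1/12·π_5
  π_2 = 1/3·π_0 + 1/4·π_1 + 1/6·π_2 + 1/12·π_3 + 1/6·π_4 + 1/6·π_5
  π_3 = 1/12·π_0 + 1/12·π_1 + 1/12·π_2 + 1/3·π_3 + 1/4·π_4 + 1/12·π_5
  π_4 = 1/12·π_0 + 1/4·π_1 + 1/4·π_2 + 1/12·π_3 + 1/6·π_4 + 1/3·π_5
  normalize: π_0 + π_1 + π_2 + π_3 + π_4 + π_5 = 1
Solving the linear system gives exactly π = [37053/197093, 24033/197093, 38509/197093, 30217/197093, 37430/197093, 29851/197093].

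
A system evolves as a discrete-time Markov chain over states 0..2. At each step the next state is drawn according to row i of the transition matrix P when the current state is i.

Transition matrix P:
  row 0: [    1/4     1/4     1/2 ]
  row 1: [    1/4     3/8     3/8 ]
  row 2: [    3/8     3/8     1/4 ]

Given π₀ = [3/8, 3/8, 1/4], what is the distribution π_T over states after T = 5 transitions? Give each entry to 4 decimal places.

t=0: π = [0.3750, 0.3750, 0.2500]
t=1: π = [0.2813, 0.3281, 0.3906]
t=2: π = [0.2988, 0.3398, 0.3613]
t=3: π = [0.2952, 0.3376, 0.3672]
t=4: π = [0.2959, 0.3381, 0.3660]
t=5: π = [0.2957, 0.3380, 0.3662]

π = [0.2957, 0.3380, 0.3662]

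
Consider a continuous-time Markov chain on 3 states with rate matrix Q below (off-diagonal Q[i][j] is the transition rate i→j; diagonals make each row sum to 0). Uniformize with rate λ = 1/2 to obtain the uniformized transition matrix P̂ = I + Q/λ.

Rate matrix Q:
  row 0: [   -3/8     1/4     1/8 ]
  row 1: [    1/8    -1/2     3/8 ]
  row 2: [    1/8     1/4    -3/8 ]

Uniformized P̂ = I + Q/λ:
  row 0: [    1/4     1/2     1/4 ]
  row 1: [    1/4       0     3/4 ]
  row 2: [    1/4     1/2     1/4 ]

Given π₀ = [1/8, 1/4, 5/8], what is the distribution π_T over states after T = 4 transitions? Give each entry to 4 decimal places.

t=0: π = [0.1250, 0.2500, 0.6250]
t=1: π = [0.2500, 0.3750, 0.3750]
t=2: π = [0.2500, 0.3125, 0.4375]
t=3: π = [0.2500, 0.3438, 0.4063]
t=4: π = [0.2500, 0.3281, 0.4219]

π = [0.2500, 0.3281, 0.4219]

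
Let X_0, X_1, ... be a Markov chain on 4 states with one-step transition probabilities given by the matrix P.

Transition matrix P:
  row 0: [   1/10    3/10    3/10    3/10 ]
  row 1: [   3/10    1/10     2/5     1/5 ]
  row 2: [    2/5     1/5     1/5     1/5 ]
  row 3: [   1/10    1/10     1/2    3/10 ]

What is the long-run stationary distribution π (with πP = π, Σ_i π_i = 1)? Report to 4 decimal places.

π = [0.2364, 0.1807, 0.3343, 0.2485]

Balance equations π_j = Σ_i π_i·P[i][j]:
  π_0 = 1/10·π_0 + 3/10·π_1 + 2/5·π_2 + 1/10·π_3
  π_1 = 3/10·π_0 + 1/10·π_1 + 1/5·π_2 + 1/10·π_3
  π_2 = 3/10·π_0 + 2/5·π_1 + 1/5·π_2 + 1/2·π_3
  normalize: π_0 + π_1 + π_2 + π_3 = 1
Solving the linear system gives exactly π = [157/664, 15/83, 111/332, 165/664].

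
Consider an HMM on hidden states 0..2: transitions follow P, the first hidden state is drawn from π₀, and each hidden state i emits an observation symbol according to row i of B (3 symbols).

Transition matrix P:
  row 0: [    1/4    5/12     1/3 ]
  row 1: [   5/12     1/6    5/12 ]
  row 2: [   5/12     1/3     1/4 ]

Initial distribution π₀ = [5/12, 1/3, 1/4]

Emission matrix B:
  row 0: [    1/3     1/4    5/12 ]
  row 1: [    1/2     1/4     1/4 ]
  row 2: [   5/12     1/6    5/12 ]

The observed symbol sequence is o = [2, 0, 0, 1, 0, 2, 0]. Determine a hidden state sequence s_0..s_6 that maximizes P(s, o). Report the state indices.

path = [0, 1, 2, 0, 1, 0, 1]

t=0: δ = [1.736e-01, 8.333e-02, 1.042e-01]  (obs o_0=2)
t=1: δ = [1.447e-02, 3.617e-02, 2.411e-02]  ψ = [0, 0, 0]  (obs o_1=0)
t=2: δ = [5.023e-03, 4.019e-03, 6.279e-03]  ψ = [1, 2, 1]  (obs o_2=0)
t=3: δ = [6.541e-04, 5.233e-04, 2.791e-04]  ψ = [2, 0, 0]  (obs o_3=1)
t=4: δ = [7.268e-05, 1.363e-04, 9.085e-05]  ψ = [1, 0, 0]  (obs o_4=0)
t=5: δ = [2.366e-05, 7.571e-06, 2.366e-05]  ψ = [1, 0, 1]  (obs o_5=2)
t=6: δ = [3.286e-06, 4.929e-06, 3.286e-06]  ψ = [2, 0, 0]  (obs o_6=0)
backtrack: best end state = 1; path = [0, 1, 2, 0, 1, 0, 1]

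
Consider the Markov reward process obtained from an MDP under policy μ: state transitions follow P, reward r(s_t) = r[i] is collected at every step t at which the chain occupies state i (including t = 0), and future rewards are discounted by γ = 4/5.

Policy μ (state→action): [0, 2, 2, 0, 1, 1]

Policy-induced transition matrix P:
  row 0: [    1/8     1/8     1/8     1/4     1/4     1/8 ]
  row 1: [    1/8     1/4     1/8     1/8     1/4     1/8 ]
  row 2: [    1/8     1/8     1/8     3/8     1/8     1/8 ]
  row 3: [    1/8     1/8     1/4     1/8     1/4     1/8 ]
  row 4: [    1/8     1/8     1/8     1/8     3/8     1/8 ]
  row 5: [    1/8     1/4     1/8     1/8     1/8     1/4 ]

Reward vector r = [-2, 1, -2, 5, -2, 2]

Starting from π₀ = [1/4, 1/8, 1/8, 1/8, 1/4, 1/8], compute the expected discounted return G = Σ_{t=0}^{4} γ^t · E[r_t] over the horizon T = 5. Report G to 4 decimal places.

t=0: π = [0.2500, 0.1250, 0.1250, 0.1250, 0.2500, 0.1250], E[r] = -0.2500, γ^t·E[r] = -0.250000, running G = -0.250000
t=1: π = [0.1250, 0.1563, 0.1406, 0.1875, 0.2500, 0.1406], E[r] = 0.3438, γ^t·E[r] = 0.275000, running G = 0.025000
t=2: π = [0.1250, 0.1621, 0.1484, 0.1758, 0.2461, 0.1426], E[r] = 0.2871, γ^t·E[r] = 0.183750, running G = 0.208750
t=3: π = [0.1250, 0.1631, 0.1470, 0.1777, 0.2444, 0.1428], E[r] = 0.3047, γ^t·E[r] = 0.156000, running G = 0.364750
t=4: π = [0.1250, 0.1632, 0.1472, 0.1774, 0.2443, 0.1429], E[r] = 0.3027, γ^t·E[r] = 0.123988, running G = 0.488738

G = 0.4887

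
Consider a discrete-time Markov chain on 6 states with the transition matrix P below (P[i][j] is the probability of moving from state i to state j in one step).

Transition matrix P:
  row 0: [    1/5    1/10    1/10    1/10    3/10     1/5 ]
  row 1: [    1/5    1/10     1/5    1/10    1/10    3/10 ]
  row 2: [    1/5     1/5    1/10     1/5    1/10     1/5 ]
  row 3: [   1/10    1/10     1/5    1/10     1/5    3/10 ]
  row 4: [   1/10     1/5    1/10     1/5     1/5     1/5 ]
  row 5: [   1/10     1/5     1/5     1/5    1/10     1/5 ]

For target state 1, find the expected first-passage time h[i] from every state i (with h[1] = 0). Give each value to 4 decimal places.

h = [6.4639, 0.0000, 5.9307, 6.4111, 5.8714, 5.8774]

First-step conditioning: h[1] = 0; for i ≠ 1, h[i] = 1 + Σ_k P[i][k]·h[k].
  h[0] = 1 + 1/5·h[0] + 1/10·h[2] + 1/10·h[3] + 3/10·h[4] + 1/5·h[5]
  h[2] = 1 + 1/5·h[0] + 1/10·h[2] + 1/5·h[3] + 1/10·h[4] + 1/5·h[5]
  h[3] = 1 + 1/10·h[0] + 1/5·h[2] + 1/10·h[3] + 1/5·h[4] + 3/10·h[5]
  h[4] = 1 + 1/10·h[0] + 1/10·h[2] + 1/5·h[3] + 1/5·h[4] + 1/5·h[5]
  h[5] = 1 + 1/10·h[0] + 1/5·h[2] + 1/5·h[3] + 1/10·h[4] + 1/5·h[5]
Solving the 5×5 linear system over states ≠ 1 gives exactly h = [10911/1688, 0, 10011/1688, 5411/844, 9911/1688, 9921/1688] (h[1] = 0 is the target).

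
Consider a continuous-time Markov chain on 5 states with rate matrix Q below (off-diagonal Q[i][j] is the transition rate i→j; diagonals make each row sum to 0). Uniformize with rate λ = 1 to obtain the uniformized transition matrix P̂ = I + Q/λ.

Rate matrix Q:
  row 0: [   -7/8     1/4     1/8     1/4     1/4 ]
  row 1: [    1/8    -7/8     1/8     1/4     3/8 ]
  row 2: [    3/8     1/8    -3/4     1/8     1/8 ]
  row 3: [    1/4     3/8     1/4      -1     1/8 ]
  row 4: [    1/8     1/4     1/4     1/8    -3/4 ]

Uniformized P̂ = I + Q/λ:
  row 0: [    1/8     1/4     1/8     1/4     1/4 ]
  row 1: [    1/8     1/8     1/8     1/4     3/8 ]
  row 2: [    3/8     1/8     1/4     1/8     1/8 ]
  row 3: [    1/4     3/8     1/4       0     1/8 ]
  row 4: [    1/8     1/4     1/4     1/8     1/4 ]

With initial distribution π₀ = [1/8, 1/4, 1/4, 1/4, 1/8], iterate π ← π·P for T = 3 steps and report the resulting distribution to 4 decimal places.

π = [0.1941, 0.2190, 0.1990, 0.1558, 0.2322]

t=0: π = [0.1250, 0.2500, 0.2500, 0.2500, 0.1250]
t=1: π = [0.2188, 0.2188, 0.2031, 0.1406, 0.2188]
t=2: π = [0.1934, 0.2148, 0.1953, 0.1621, 0.2344]
t=3: π = [0.1941, 0.2190, 0.1990, 0.1558, 0.2322]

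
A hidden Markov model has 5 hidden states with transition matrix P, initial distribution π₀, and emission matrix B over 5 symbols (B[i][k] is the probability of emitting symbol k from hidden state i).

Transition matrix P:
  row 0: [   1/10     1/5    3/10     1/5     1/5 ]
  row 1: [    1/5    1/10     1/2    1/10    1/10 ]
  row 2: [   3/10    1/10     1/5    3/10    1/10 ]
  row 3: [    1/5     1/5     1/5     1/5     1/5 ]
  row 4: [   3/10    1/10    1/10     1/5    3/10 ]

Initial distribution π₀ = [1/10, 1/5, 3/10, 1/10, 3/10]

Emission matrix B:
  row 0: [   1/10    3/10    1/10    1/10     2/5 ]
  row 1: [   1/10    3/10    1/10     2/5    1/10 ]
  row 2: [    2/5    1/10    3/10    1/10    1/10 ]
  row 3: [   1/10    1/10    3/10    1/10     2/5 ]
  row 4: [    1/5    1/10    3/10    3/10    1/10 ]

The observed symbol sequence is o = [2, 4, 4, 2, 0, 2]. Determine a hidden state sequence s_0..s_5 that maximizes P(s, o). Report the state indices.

path = [2, 3, 0, 2, 2, 3]

t=0: δ = [1.000e-02, 2.000e-02, 9.000e-02, 3.000e-02, 9.000e-02]  (obs o_0=2)
t=1: δ = [1.080e-02, 9.000e-04, 1.800e-03, 1.080e-02, 2.700e-03]  ψ = [2, 2, 2, 2, 4]  (obs o_1=4)
t=2: δ = [8.640e-04, 2.160e-04, 3.240e-04, 8.640e-04, 2.160e-04]  ψ = [3, 0, 0, 0, 0]  (obs o_2=4)
t=3: δ = [1.728e-05, 1.728e-05, 7.776e-05, 5.184e-05, 5.184e-05]  ψ = [3, 0, 0, 0, 0]  (obs o_3=2)
t=4: δ = [2.333e-06, 1.037e-06, 6.221e-06, 2.333e-06, 3.110e-06]  ψ = [2, 3, 2, 2, 4]  (obs o_4=0)
t=5: δ = [1.866e-07, 6.221e-08, 3.732e-07, 5.599e-07, 2.799e-07]  ψ = [2, 2, 2, 2, 4]  (obs o_5=2)
backtrack: best end state = 3; path = [2, 3, 0, 2, 2, 3]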